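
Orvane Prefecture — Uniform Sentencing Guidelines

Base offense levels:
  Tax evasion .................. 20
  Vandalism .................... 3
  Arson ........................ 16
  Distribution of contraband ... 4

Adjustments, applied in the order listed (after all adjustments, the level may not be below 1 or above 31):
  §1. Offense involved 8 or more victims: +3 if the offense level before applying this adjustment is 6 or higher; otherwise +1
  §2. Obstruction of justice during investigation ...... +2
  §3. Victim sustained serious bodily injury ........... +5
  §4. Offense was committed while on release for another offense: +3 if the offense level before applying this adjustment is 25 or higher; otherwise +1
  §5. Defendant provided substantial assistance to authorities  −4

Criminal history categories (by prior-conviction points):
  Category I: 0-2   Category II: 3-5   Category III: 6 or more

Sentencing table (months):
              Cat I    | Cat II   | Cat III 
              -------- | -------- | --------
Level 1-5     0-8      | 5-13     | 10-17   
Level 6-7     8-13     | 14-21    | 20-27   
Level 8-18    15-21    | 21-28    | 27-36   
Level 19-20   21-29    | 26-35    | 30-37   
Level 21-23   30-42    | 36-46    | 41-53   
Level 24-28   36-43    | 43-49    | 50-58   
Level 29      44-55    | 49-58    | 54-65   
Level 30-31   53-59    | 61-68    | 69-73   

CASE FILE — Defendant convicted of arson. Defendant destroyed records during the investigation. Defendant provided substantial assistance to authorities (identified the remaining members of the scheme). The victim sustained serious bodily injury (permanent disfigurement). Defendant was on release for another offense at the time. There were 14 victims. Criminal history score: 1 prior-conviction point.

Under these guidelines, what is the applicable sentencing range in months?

36-43 months

Base offense level for arson: 16.
§1 applies (level before this adjustment is 16 ≥ 6, so +3): 16 + 3 = 19.
§2 applies: 19 + 2 = 21.
§3 applies: 21 + 5 = 26.
§4 applies (level before this adjustment is 26 ≥ 25, so +3): 26 + 3 = 29.
§5 applies: 29 − 4 = 25.
Final offense level: 25.
Criminal history: 1 prior point → Category I (0-2).
Level 25 falls in the 24-28 band.
Grid: Level 24-28 × Category I = 36-43 months.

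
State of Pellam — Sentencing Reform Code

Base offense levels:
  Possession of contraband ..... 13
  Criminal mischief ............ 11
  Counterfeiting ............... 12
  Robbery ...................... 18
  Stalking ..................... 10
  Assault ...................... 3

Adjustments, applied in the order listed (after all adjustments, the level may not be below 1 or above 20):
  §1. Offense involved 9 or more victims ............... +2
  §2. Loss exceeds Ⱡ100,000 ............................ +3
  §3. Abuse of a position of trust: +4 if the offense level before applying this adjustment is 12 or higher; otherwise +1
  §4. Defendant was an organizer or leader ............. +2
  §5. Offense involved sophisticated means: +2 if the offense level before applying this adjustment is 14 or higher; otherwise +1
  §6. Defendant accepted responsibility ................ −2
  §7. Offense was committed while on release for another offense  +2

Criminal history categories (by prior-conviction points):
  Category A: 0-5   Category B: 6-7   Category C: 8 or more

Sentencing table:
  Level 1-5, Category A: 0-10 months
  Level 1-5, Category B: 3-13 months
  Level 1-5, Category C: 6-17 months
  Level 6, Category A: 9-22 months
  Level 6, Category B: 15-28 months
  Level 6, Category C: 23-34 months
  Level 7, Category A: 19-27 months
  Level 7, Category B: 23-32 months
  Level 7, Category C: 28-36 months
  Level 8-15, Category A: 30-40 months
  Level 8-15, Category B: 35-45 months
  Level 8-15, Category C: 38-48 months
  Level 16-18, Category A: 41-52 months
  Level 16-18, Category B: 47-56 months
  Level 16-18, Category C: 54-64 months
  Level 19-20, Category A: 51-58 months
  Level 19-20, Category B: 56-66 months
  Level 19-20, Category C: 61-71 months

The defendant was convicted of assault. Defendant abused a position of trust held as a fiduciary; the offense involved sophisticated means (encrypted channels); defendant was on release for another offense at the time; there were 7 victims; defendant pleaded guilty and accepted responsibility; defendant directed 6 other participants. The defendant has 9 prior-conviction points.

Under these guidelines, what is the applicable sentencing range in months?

Base offense level for assault: 3.
§1 does not apply.
§3 applies (level before this adjustment is 3 < 12, so +1): 3 + 1 = 4.
§4 applies: 4 + 2 = 6.
§5 applies (level before this adjustment is 6 < 14, so +1): 6 + 1 = 7.
§6 applies: 7 − 2 = 5.
§7 applies: 5 + 2 = 7.
Final offense level: 7.
Criminal history: 9 prior points → Category C (8+).
Level 7 falls in the 7 band.
Grid: Level 7 × Category C = 28-36 months.

28-36 months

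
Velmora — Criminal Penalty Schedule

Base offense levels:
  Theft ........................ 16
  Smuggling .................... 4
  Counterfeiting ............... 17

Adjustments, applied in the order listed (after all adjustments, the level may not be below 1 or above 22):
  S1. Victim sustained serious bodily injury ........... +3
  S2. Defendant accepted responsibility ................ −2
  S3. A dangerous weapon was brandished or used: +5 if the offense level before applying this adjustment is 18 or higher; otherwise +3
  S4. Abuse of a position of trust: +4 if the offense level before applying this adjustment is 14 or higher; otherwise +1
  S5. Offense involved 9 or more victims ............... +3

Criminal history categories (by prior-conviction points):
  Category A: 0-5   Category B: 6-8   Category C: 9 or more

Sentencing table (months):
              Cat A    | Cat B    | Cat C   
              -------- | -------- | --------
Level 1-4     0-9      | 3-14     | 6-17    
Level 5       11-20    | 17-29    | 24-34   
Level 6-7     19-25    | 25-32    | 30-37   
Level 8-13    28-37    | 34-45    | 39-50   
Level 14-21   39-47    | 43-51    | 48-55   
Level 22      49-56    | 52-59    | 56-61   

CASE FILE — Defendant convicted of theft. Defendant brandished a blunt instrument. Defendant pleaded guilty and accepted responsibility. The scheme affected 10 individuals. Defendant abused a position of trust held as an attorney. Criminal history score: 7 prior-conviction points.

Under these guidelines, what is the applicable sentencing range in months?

Base offense level for theft: 16.
S1 does not apply.
S2 applies: 16 − 2 = 14.
S3 applies (level before this adjustment is 14 < 18, so +3): 14 + 3 = 17.
S4 applies (level before this adjustment is 17 ≥ 14, so +4): 17 + 4 = 21.
S5 applies: 21 + 3 = 24.
Level 24 exceeds the maximum of 22; capped at 22.
Final offense level: 22.
Criminal history: 7 prior points → Category B (6-8).
Level 22 falls in the 22 band.
Grid: Level 22 × Category B = 52-59 months.

52-59 months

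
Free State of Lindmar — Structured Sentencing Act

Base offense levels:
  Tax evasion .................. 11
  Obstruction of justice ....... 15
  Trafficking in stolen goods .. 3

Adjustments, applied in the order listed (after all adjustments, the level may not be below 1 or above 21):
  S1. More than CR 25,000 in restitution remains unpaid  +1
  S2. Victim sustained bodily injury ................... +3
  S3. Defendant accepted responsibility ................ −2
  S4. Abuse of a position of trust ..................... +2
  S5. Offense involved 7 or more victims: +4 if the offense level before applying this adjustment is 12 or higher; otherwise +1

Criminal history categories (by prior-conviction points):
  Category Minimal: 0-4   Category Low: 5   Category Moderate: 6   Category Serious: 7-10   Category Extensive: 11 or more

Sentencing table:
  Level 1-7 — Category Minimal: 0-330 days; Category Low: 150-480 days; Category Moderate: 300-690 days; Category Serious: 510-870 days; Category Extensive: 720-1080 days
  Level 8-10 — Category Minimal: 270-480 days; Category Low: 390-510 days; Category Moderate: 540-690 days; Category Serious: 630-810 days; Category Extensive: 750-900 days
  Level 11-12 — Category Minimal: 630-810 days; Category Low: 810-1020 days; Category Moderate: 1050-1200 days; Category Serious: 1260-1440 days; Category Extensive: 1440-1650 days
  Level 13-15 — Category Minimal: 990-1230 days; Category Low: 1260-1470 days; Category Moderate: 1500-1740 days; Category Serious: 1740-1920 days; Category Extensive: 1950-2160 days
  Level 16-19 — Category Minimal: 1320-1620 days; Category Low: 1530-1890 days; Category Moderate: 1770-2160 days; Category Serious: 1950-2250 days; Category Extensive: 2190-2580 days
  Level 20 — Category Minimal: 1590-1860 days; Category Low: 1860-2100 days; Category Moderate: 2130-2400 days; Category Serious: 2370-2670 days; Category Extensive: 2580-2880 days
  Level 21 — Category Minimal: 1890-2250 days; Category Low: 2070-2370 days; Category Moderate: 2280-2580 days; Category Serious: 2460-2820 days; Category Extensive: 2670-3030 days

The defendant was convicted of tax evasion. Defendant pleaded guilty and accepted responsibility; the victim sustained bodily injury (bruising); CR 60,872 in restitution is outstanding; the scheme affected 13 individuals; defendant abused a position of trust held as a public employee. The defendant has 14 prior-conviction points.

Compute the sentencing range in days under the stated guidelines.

Base offense level for tax evasion: 11.
S1 applies: 11 + 1 = 12.
S2 applies: 12 + 3 = 15.
S3 applies: 15 − 2 = 13.
S4 applies: 13 + 2 = 15.
S5 applies (level before this adjustment is 15 ≥ 12, so +4): 15 + 4 = 19.
Final offense level: 19.
Criminal history: 14 prior points → Category Extensive (11+).
Level 19 falls in the 16-19 band.
Grid: Level 16-19 × Category Extensive = 2190-2580 days.

2190-2580 days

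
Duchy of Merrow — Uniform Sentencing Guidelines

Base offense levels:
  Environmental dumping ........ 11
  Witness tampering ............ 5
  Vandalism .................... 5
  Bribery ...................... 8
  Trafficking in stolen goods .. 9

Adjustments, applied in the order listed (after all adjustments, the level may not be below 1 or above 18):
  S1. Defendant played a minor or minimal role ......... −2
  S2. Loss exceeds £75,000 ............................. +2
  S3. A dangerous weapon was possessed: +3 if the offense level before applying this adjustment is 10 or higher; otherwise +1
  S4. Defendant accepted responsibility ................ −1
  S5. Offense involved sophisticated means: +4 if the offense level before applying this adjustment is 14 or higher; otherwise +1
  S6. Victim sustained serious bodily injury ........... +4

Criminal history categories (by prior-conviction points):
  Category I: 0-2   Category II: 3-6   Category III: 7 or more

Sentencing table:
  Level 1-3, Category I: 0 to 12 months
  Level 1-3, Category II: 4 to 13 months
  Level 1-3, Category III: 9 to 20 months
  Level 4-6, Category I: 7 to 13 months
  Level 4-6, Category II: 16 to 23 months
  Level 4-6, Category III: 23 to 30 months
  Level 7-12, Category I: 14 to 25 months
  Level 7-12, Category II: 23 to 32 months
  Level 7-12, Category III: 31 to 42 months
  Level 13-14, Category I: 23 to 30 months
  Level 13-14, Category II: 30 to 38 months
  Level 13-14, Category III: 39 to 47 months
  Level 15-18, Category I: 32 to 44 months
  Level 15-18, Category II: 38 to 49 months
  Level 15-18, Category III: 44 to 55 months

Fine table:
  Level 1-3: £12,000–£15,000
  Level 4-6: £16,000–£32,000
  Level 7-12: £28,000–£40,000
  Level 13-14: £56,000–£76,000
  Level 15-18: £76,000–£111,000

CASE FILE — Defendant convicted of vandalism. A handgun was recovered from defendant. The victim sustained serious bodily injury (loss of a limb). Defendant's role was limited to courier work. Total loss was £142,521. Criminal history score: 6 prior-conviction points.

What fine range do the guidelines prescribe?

£28,000–£40,000

Base offense level for vandalism: 5.
S1 applies: 5 − 2 = 3.
S2 applies: 3 + 2 = 5.
S3 applies (level before this adjustment is 5 < 10, so +1): 5 + 1 = 6.
S4 does not apply.
S5 does not apply.
S6 applies: 6 + 4 = 10.
Final offense level: 10.
Level 10 falls in the 7-12 band.
Fine table: Level 7-12 → £28,000–£40,000.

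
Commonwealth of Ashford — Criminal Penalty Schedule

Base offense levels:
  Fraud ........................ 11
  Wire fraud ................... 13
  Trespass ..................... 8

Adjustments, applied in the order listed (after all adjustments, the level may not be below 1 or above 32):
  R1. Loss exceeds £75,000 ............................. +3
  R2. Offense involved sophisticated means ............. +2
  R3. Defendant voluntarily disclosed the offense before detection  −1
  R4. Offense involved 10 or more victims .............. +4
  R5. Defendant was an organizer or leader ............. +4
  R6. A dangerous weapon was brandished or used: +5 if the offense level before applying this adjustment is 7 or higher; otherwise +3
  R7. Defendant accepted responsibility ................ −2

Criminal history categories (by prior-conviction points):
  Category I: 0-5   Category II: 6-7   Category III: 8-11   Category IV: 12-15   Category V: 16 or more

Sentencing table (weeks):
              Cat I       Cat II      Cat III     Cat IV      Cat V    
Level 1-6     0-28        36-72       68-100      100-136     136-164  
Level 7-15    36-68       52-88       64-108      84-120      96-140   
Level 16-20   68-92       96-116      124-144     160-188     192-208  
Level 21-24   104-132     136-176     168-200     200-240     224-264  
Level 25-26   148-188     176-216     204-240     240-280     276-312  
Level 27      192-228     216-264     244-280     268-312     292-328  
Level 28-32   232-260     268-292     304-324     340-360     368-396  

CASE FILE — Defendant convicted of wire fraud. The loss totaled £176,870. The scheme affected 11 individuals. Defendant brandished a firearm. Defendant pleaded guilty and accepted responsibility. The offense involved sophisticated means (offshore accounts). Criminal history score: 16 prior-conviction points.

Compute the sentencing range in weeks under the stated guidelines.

276-312 weeks

Base offense level for wire fraud: 13.
R1 applies: 13 + 3 = 16.
R2 applies: 16 + 2 = 18.
R3 does not apply.
R4 applies: 18 + 4 = 22.
R6 applies (level before this adjustment is 22 ≥ 7, so +5): 22 + 5 = 27.
R7 applies: 27 − 2 = 25.
Final offense level: 25.
Criminal history: 16 prior points → Category V (16+).
Level 25 falls in the 25-26 band.
Grid: Level 25-26 × Category V = 276-312 weeks.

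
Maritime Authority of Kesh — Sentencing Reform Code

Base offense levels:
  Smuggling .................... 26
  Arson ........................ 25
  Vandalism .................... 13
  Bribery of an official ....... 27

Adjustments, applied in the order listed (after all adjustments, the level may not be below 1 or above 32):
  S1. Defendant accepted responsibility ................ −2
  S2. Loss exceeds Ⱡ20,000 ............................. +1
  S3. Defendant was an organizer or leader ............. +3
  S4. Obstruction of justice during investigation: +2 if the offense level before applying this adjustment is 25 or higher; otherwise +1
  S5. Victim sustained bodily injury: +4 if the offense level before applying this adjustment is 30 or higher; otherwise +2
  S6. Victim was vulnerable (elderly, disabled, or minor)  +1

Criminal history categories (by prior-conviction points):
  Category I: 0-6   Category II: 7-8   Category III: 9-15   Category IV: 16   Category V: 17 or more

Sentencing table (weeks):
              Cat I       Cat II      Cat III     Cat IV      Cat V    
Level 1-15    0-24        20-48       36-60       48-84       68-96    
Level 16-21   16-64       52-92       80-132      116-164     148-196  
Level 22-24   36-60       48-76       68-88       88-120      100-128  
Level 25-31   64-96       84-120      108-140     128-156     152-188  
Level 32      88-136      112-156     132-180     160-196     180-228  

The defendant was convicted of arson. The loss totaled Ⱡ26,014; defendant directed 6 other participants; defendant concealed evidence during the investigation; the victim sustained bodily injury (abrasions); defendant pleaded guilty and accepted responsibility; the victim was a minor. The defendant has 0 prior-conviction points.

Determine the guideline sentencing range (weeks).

88-136 weeks

Base offense level for arson: 25.
S1 applies: 25 − 2 = 23.
S2 applies: 23 + 1 = 24.
S3 applies: 24 + 3 = 27.
S4 applies (level before this adjustment is 27 ≥ 25, so +2): 27 + 2 = 29.
S5 applies (level before this adjustment is 29 < 30, so +2): 29 + 2 = 31.
S6 applies: 31 + 1 = 32.
Final offense level: 32.
Criminal history: 0 prior points → Category I (0-6).
Level 32 falls in the 32 band.
Grid: Level 32 × Category I = 88-136 weeks.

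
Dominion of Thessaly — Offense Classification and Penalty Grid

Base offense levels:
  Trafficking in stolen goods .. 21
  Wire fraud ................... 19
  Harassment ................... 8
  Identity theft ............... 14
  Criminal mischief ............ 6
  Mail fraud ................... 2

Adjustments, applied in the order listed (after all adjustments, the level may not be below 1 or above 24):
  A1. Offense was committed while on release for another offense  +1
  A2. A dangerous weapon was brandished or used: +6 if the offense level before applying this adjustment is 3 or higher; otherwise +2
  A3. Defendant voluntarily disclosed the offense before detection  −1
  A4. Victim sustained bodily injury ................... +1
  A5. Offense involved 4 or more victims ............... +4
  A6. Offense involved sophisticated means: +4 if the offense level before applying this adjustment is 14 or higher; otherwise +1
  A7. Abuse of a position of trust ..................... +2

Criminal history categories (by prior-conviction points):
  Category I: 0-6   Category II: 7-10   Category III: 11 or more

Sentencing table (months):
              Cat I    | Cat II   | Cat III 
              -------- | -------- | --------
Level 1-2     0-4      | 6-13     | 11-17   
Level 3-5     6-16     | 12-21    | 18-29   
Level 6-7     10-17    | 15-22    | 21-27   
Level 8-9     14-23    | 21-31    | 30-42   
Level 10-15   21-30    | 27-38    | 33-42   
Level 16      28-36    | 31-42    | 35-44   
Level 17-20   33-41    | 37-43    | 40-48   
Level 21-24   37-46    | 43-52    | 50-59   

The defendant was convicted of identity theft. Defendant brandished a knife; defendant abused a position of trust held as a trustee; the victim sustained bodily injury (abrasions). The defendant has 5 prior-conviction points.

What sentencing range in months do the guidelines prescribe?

37-46 months

Base offense level for identity theft: 14.
A2 applies (level before this adjustment is 14 ≥ 3, so +6): 14 + 6 = 20.
A4 applies: 20 + 1 = 21.
A5 does not apply.
A7 applies: 21 + 2 = 23.
Final offense level: 23.
Criminal history: 5 prior points → Category I (0-6).
Level 23 falls in the 21-24 band.
Grid: Level 21-24 × Category I = 37-46 months.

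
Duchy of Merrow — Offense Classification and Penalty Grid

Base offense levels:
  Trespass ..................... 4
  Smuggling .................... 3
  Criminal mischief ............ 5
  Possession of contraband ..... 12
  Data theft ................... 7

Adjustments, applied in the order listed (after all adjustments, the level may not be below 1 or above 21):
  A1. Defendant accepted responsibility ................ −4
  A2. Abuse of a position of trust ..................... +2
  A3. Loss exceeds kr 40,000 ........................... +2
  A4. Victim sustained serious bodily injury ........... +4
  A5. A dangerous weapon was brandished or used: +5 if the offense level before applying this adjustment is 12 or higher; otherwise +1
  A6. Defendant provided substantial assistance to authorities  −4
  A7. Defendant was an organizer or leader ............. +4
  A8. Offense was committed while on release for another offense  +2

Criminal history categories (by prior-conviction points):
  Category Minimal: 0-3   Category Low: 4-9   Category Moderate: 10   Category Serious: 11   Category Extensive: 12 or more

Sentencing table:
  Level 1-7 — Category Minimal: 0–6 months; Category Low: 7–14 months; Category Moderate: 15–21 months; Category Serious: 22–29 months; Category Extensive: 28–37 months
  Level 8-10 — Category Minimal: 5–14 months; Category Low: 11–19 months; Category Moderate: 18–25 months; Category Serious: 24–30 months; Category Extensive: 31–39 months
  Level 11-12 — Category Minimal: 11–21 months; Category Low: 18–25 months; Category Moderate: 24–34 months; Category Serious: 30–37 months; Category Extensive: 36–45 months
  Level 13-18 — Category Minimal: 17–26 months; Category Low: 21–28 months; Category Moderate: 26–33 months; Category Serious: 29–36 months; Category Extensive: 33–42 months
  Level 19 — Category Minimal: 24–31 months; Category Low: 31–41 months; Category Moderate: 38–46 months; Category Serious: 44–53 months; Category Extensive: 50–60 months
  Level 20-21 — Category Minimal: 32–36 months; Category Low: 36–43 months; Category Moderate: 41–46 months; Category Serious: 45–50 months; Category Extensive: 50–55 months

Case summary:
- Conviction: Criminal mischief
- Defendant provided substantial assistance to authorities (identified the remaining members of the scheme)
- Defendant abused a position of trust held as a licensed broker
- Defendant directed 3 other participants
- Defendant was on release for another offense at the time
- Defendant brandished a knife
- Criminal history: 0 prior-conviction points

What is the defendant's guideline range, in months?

5-14 months

Base offense level for criminal mischief: 5.
A2 applies: 5 + 2 = 7.
A4 does not apply.
A5 applies (level before this adjustment is 7 < 12, so +1): 7 + 1 = 8.
A6 applies: 8 − 4 = 4.
A7 applies: 4 + 4 = 8.
A8 applies: 8 + 2 = 10.
Final offense level: 10.
Criminal history: 0 prior points → Category Minimal (0-3).
Level 10 falls in the 8-10 band.
Grid: Level 8-10 × Category Minimal = 5-14 months.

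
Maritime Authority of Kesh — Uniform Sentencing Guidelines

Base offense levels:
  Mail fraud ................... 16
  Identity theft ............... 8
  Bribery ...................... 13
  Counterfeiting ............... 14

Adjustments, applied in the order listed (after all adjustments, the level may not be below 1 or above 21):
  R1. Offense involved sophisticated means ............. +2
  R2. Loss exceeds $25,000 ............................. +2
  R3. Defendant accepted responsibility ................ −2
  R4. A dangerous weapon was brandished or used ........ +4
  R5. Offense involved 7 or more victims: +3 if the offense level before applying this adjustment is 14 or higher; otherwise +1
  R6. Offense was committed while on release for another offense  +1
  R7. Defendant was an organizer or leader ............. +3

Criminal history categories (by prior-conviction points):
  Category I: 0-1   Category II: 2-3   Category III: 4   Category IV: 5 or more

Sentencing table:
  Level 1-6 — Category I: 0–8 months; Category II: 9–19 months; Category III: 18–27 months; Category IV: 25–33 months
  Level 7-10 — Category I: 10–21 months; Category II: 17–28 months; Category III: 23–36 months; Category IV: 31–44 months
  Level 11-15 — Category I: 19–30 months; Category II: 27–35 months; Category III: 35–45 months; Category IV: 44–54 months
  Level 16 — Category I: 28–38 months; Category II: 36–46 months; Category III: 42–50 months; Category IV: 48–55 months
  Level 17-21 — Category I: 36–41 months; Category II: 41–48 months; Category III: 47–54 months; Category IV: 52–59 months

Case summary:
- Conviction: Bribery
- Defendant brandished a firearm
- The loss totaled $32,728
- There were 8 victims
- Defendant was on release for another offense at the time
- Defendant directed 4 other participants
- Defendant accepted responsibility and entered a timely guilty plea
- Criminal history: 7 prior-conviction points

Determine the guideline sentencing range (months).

Base offense level for bribery: 13.
R1 does not apply.
R2 applies: 13 + 2 = 15.
R3 applies: 15 − 2 = 13.
R4 applies: 13 + 4 = 17.
R5 applies (level before this adjustment is 17 ≥ 14, so +3): 17 + 3 = 20.
R6 applies: 20 + 1 = 21.
R7 applies: 21 + 3 = 24.
Level 24 exceeds the maximum of 21; capped at 21.
Final offense level: 21.
Criminal history: 7 prior points → Category IV (5+).
Level 21 falls in the 17-21 band.
Grid: Level 17-21 × Category IV = 52-59 months.

52-59 months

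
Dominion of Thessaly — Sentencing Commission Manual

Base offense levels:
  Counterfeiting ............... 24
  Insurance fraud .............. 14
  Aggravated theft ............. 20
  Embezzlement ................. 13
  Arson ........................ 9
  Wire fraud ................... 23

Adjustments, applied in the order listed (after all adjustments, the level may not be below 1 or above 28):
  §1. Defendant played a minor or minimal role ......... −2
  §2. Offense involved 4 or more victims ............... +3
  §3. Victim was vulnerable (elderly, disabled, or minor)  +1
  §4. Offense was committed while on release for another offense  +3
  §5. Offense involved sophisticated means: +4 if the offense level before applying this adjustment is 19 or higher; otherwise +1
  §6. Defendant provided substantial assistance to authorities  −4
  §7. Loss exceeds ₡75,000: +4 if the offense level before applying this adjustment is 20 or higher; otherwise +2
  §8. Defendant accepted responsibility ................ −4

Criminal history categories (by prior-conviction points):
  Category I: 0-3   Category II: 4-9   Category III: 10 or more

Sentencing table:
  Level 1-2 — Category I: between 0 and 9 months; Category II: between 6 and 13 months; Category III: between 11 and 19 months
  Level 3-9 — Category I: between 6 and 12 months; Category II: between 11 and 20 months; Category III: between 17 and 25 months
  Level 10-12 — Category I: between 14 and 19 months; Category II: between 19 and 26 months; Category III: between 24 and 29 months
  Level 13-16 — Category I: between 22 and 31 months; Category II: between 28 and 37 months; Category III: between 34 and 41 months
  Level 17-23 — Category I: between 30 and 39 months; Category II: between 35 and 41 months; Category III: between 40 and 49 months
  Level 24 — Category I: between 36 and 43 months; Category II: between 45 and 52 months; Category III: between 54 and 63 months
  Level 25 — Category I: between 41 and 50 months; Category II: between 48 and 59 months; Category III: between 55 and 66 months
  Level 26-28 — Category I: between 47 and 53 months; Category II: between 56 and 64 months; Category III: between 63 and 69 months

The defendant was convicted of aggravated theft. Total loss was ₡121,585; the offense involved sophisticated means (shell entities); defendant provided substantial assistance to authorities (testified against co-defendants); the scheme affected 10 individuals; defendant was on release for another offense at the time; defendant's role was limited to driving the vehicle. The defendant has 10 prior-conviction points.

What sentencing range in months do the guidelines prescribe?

63-69 months

Base offense level for aggravated theft: 20.
§1 applies: 20 − 2 = 18.
§2 applies: 18 + 3 = 21.
§3 does not apply.
§4 applies: 21 + 3 = 24.
§5 applies (level before this adjustment is 24 ≥ 19, so +4): 24 + 4 = 28.
§6 applies: 28 − 4 = 24.
§7 applies (level before this adjustment is 24 ≥ 20, so +4): 24 + 4 = 28.
Final offense level: 28.
Criminal history: 10 prior points → Category III (10+).
Level 28 falls in the 26-28 band.
Grid: Level 26-28 × Category III = 63-69 months.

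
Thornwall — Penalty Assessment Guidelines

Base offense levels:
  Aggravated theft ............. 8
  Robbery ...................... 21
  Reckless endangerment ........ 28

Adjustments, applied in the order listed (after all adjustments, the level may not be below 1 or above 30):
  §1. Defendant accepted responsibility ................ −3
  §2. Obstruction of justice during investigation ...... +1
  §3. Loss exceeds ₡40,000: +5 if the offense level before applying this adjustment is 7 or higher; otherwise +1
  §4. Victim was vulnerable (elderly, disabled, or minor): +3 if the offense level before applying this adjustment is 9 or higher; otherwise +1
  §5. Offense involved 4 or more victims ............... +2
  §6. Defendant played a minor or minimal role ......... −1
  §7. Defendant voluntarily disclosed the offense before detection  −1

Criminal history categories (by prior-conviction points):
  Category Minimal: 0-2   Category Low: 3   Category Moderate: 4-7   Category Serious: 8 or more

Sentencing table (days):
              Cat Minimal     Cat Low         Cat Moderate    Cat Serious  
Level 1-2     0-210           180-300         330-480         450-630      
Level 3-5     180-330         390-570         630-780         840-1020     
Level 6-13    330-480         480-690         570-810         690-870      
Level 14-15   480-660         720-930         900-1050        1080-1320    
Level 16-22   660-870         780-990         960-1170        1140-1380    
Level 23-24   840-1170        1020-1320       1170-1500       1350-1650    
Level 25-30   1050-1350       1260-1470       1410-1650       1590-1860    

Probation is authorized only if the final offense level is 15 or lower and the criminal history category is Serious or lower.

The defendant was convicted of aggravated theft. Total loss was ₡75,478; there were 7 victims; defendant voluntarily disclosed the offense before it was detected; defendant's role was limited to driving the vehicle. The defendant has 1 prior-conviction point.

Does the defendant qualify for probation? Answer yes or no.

Base offense level for aggravated theft: 8.
§3 applies (level before this adjustment is 8 ≥ 7, so +5): 8 + 5 = 13.
§5 applies: 13 + 2 = 15.
§6 applies: 15 − 1 = 14.
§7 applies: 14 − 1 = 13.
Final offense level: 13.
Criminal history: 1 prior point → Category Minimal (0-2).
Level 13 falls in the 6-13 band.
Grid: Level 6-13 × Category Minimal = 330-480 days.
Probation check: level 13 ≤ 15 and category Minimal ≤ Serious → eligible.

Yes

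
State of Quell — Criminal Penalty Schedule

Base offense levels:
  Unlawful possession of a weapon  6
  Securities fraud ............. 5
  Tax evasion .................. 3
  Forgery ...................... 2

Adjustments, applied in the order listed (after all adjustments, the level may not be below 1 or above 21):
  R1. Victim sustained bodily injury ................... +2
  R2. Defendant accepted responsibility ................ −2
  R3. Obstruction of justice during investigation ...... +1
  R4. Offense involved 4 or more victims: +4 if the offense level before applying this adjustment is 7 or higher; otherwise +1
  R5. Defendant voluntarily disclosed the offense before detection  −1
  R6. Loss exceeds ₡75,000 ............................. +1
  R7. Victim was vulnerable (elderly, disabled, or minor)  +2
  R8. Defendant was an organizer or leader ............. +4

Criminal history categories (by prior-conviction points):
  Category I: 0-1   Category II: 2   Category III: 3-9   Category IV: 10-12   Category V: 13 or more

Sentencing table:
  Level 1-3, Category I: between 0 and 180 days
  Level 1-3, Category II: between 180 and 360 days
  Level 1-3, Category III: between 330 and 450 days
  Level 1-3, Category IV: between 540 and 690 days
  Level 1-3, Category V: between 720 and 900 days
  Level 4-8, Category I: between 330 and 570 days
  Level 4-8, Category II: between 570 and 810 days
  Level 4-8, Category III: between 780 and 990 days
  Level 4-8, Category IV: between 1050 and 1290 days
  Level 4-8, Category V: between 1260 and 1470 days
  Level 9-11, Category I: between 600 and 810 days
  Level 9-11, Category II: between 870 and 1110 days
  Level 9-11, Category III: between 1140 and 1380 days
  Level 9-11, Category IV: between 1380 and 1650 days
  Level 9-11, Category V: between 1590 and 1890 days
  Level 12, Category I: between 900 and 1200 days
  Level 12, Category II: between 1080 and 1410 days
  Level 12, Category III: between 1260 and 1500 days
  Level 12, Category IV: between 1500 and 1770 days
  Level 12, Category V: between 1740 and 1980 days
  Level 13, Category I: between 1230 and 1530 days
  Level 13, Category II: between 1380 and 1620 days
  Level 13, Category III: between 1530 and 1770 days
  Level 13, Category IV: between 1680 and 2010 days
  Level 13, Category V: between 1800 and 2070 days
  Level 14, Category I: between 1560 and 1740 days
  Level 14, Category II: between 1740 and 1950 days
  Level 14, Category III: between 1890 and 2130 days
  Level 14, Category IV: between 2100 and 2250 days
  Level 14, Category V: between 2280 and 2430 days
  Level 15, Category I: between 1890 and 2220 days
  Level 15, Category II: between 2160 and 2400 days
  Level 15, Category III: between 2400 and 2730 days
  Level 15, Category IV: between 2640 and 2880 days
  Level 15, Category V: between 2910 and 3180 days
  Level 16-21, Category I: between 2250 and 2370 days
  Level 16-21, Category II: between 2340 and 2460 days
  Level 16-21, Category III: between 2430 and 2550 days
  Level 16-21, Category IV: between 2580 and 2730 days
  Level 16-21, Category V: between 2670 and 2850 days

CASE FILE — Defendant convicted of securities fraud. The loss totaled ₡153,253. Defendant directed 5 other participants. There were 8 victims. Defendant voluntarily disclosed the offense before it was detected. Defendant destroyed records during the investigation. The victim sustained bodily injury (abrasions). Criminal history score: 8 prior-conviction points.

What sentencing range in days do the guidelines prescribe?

Base offense level for securities fraud: 5.
R1 applies: 5 + 2 = 7.
R3 applies: 7 + 1 = 8.
R4 applies (level before this adjustment is 8 ≥ 7, so +4): 8 + 4 = 12.
R5 applies: 12 − 1 = 11.
R6 applies: 11 + 1 = 12.
R8 applies: 12 + 4 = 16.
Final offense level: 16.
Criminal history: 8 prior points → Category III (3-9).
Level 16 falls in the 16-21 band.
Grid: Level 16-21 × Category III = 2430-2550 days.

2430-2550 days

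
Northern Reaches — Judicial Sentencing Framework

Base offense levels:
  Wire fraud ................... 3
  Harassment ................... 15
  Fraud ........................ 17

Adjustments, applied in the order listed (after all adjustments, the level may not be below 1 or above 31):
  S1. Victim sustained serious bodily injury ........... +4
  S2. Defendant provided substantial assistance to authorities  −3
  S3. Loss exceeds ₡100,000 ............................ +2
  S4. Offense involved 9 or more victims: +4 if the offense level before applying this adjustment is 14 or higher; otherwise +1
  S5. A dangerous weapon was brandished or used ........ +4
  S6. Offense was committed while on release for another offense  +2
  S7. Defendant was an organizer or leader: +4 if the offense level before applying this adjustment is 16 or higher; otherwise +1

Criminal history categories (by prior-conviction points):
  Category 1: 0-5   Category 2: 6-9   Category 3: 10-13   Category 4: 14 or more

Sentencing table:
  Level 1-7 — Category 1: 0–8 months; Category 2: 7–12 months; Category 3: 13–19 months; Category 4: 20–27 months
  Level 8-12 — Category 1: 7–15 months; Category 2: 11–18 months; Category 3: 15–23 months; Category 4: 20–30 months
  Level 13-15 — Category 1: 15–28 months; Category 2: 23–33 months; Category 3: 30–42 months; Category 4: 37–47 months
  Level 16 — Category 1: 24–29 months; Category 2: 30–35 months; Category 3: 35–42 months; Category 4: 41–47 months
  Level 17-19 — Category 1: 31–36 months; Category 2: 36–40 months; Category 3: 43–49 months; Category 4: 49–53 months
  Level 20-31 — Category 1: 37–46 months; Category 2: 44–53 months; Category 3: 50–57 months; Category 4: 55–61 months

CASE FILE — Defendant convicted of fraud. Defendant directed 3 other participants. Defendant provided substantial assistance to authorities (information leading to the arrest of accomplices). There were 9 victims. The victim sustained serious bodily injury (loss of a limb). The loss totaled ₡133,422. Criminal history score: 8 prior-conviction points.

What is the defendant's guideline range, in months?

44-53 months

Base offense level for fraud: 17.
S1 applies: 17 + 4 = 21.
S2 applies: 21 − 3 = 18.
S3 applies: 18 + 2 = 20.
S4 applies (level before this adjustment is 20 ≥ 14, so +4): 20 + 4 = 24.
S7 applies (level before this adjustment is 24 ≥ 16, so +4): 24 + 4 = 28.
Final offense level: 28.
Criminal history: 8 prior points → Category 2 (6-9).
Level 28 falls in the 20-31 band.
Grid: Level 20-31 × Category 2 = 44-53 months.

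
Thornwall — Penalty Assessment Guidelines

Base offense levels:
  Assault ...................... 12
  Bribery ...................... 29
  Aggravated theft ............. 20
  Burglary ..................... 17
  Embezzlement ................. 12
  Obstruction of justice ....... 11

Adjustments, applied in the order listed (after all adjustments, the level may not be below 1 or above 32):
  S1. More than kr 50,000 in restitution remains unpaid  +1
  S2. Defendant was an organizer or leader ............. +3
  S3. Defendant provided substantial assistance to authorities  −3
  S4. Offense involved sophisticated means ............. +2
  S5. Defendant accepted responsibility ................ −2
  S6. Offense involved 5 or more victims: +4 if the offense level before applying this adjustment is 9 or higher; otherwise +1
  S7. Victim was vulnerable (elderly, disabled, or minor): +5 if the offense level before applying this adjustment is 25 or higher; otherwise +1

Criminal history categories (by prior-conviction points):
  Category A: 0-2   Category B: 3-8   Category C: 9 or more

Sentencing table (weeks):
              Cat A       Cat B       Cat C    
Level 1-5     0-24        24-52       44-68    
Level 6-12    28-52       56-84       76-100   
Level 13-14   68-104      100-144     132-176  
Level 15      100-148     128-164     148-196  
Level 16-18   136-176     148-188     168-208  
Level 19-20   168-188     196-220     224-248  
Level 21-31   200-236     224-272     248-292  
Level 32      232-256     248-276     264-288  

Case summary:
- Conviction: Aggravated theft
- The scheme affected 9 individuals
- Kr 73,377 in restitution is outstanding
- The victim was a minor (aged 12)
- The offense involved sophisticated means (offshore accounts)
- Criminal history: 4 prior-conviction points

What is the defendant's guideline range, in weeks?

248-276 weeks

Base offense level for aggravated theft: 20.
S1 applies: 20 + 1 = 21.
S2 does not apply.
S4 applies: 21 + 2 = 23.
S6 applies (level before this adjustment is 23 ≥ 9, so +4): 23 + 4 = 27.
S7 applies (level before this adjustment is 27 ≥ 25, so +5): 27 + 5 = 32.
Final offense level: 32.
Criminal history: 4 prior points → Category B (3-8).
Level 32 falls in the 32 band.
Grid: Level 32 × Category B = 248-276 weeks.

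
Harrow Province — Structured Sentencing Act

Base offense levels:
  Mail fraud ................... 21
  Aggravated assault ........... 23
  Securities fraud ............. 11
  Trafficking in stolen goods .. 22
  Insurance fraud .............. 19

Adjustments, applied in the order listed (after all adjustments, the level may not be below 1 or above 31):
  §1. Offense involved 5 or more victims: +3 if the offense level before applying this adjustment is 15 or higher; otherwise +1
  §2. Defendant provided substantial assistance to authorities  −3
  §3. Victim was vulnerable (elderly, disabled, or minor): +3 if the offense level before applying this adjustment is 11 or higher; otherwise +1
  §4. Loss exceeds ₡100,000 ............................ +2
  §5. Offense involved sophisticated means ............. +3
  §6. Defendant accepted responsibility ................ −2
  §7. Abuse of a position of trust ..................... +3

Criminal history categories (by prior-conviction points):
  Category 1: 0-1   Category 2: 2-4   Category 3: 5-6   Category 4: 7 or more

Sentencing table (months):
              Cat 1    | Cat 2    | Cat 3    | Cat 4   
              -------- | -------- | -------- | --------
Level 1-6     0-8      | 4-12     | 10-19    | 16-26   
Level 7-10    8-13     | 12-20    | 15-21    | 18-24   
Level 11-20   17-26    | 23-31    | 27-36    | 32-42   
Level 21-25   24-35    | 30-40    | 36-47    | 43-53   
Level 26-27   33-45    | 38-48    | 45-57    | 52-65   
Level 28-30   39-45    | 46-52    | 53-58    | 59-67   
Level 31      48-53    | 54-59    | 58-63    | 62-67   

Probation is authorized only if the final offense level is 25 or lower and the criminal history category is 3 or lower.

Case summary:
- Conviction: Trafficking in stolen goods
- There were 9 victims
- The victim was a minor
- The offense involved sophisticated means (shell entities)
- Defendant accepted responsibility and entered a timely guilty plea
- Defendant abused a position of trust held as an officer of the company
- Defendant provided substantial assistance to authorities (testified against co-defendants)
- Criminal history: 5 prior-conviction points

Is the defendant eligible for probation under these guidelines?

Base offense level for trafficking in stolen goods: 22.
§1 applies (level before this adjustment is 22 ≥ 15, so +3): 22 + 3 = 25.
§2 applies: 25 − 3 = 22.
§3 applies (level before this adjustment is 22 ≥ 11, so +3): 22 + 3 = 25.
§4 does not apply.
§5 applies: 25 + 3 = 28.
§6 applies: 28 − 2 = 26.
§7 applies: 26 + 3 = 29.
Final offense level: 29.
Criminal history: 5 prior points → Category 3 (5-6).
Level 29 falls in the 28-30 band.
Grid: Level 28-30 × Category 3 = 53-58 months.
Probation check: level 29 > 25 and category 3 ≤ 3 → not eligible.

No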